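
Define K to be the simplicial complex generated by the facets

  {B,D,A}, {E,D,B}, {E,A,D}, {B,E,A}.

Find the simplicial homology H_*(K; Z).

Fix the vertex order A < B < D < E and write every simplex with vertices in increasing order. Then dim K = 2 and the simplices of K are:

  0-simplices (4): A, B, D, E
  1-simplices (6): AB, AD, AE, BD, BE, DE
  2-simplices (4): ABD, ABE, ADE, BDE

giving chain groups C_0 ≅ Z^4, C_1 ≅ Z^6, C_2 ≅ Z^4.

Boundary ∂_1: C_1 → C_0 sends each edge [p,q] (with p < q) to q − p.
As a 4×6 matrix over Z this has rank 3, with invariant factors (1,1,1).

∂_2: C_2 → C_1 maps a triangle to the signed sum of its edges. For instance
  ∂ABD = BD − AD + AB,
  ∂ABE = BE − AE + AB.
The 6×4 boundary matrix has rank 3 and Smith normal form diag(1,1,1).

Reading off H_k = ker ∂_k / im ∂_{k+1}:

  H_0: rank C_0 − rank ∂_1 = 4 − 3 = 1, and the invariant factors of ∂_1 are all 1, so H_0 ≅ Z.
  H_1: rank ker ∂_1 − rank ∂_2 = (6 − 3) − 3 = 0, and the invariant factors of ∂_2 are all 1, so H_1 ≅ 0.
  H_2: rank ker ∂_2 − rank ∂_3 = (4 − 3) − 0 = 1, and there is no ∂_3, so H_2 ≅ Z.

As a check, the Euler characteristic is 4 − 6 + 4 = 2, which agrees with 1 − 0 + 1 = 2.
(K is a triangulation of the 2-sphere S^2.)

H_0 ≅ Z,  H_1 = 0,  H_2 ≅ Z.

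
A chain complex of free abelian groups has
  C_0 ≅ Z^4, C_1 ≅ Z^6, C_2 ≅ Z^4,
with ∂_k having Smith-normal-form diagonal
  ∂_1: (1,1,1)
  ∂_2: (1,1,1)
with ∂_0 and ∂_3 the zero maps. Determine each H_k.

H_0 = Z,  H_1 = 0,  H_2 = Z.

H_0: b_0 = 4 − 0 − 3 = 1; torsion from ∂_1 factors > 1: none. So H_0 = Z.
H_1: b_1 = 6 − 3 − 3 = 0; torsion from ∂_2 factors > 1: none. So H_1 = 0.
H_2: b_2 = 4 − 3 − 0 = 1; torsion from ∂_3 factors > 1: none. So H_2 = Z.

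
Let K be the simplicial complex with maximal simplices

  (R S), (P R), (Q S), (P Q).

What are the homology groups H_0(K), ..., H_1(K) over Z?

H_0 = Z,  H_1 = Z.

K has 4 vertices, 4 edges.
rank ∂_0 = 0, rank ∂_1 = 3 ⇒ b_0 = 4 − 0 − 3 = 1; all invariant factors of ∂_1 are 1 so no torsion. So H_0 = Z.
rank ∂_1 = 3, rank ∂_2 = 0 ⇒ b_1 = 4 − 3 − 0 = 1. So H_1 = Z.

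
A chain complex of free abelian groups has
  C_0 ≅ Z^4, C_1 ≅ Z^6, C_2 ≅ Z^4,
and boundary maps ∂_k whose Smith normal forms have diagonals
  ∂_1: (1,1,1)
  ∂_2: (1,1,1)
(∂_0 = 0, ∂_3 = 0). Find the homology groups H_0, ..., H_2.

H_0: b_0 = 4 − 0 − 3 = 1; torsion from ∂_1 factors > 1: none. So H_0 = Z.
H_1: b_1 = 6 − 3 − 3 = 0; torsion from ∂_2 factors > 1: none. So H_1 = 0.
H_2: b_2 = 4 − 3 − 0 = 1; torsion from ∂_3 factors > 1: none. So H_2 = Z.

H_0 = Z,  H_1 = 0,  H_2 = Z.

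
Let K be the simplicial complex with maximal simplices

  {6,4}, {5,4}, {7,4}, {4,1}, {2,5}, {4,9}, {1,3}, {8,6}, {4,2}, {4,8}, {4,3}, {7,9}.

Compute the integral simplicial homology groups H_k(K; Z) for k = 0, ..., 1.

We work with the vertex ordering 1 < 2 < 3 < 4 < 5 < 6 < 7 < 8 < 9. The simplices of K, each written with vertices in increasing order, are:

  0-simplices (9): [1], [2], [3], [4], [5], [6], [7], [8], [9]
  1-simplices (12): [1,3], [1,4], [2,4], [2,5], [3,4], [4,5], [4,6], [4,7], [4,8], [4,9], [6,8], [7,9]

giving chain groups C_0 ≅ Z^9, C_1 ≅ Z^12.

The boundary map ∂_1: C_1 → C_0 sends each edge [p,q] (with p < q) to q − p. For instance
  ∂[2,4] = [4] − [2].
This gives a 9×12 integer matrix of rank 8; reducing to Smith normal form yields diagonal entries (1,1,1,1,1,1,1,1).

Reading off H_k = ker ∂_k / im ∂_{k+1}:

  H_0: rank C_0 − rank ∂_1 = 9 − 8 = 1, and the invariant factors of ∂_1 are all 1, so H_0 = Z.
  H_1: rank ker ∂_1 − rank ∂_2 = (12 − 8) − 0 = 4, and there is no ∂_2, so H_1 = Z^4.

H_0 ≅ Z,  H_1 ≅ Z^4.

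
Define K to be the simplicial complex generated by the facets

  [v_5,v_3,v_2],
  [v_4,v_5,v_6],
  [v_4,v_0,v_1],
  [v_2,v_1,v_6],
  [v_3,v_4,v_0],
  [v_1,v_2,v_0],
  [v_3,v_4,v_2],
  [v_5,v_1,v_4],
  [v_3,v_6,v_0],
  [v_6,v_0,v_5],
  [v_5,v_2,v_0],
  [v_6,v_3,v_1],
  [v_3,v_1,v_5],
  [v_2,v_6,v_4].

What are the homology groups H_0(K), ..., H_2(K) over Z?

H_0 ≅ Z,  H_1 ≅ Z^2,  H_2 ≅ Z.

K has 7 vertices, 21 edges, 14 triangles.
rank ∂_0 = 0, rank ∂_1 = 6 ⇒ b_0 = 7 − 0 − 6 = 1; all invariant factors of ∂_1 are 1 so no torsion. So H_0 ≅ Z.
rank ∂_1 = 6, rank ∂_2 = 13 ⇒ b_1 = 21 − 6 − 13 = 2; all invariant factors of ∂_2 are 1 so no torsion. So H_1 ≅ Z^2.
rank ∂_2 = 13, rank ∂_3 = 0 ⇒ b_2 = 14 − 13 − 0 = 1. So H_2 ≅ Z.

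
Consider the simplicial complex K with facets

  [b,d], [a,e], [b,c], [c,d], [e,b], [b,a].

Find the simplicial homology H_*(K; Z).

Order the vertices as a < b < c < d < e. Listing each simplex with vertices in this order, K has dimension 1 with simplices:

  0-simplices (5): a, b, c, d, e
  1-simplices (6): ab, ae, bc, bd, be, cd

Hence C_0 ≅ Z^5, C_1 ≅ Z^6.

∂_1: C_1 → C_0 sends each edge [p,q] (with p < q) to q − p. For instance
  ∂be = e − b.
The resulting 5×6 matrix has rank 4, and its Smith normal form has invariant factors (1,1,1,1).

Computing H_k = (kernel of ∂_k) / (image of ∂_{k+1}):

  H_0: rank C_0 − rank ∂_1 = 5 − 4 = 1, and the invariant factors of ∂_1 are all 1, so H_0 = Z.
  H_1: rank ker ∂_1 − rank ∂_2 = (6 − 4) − 0 = 2, and there is no ∂_2, so H_1 = Z^2.

As a check, the Euler characteristic is 5 − 6 = -1, which agrees with 1 − 2 = -1.

H_0 = Z,  H_1 = Z^2.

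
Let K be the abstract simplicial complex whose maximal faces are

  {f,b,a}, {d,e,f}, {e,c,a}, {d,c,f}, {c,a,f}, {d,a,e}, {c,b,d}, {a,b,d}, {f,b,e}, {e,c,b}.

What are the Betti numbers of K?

We work with the vertex ordering a < b < c < d < e < f. The simplices of K, each written with vertices in increasing order, are:

  0-simplices (6): a, b, c, d, e, f
  1-simplices (15): ab, ac, ad, ae, af, bc, bd, be, bf, cd, ce, cf, de, df, ef
  2-simplices (10): abd, abf, ace, acf, ade, bcd, bce, bef, cdf, def

Hence C_0 ≅ Z^6, C_1 ≅ Z^15, C_2 ≅ Z^10.

The boundary map ∂_1: C_1 → C_0 sends each edge [p,q] (with p < q) to q − p. For instance
  ∂df = f − d.
As a 6×15 matrix over Z this has rank 5, with invariant factors (1,1,1,1,1).

Boundary ∂_2: C_2 → C_1 sends each 2-simplex [p,q,r] to [q,r] − [p,r] + [p,q]. For instance
  ∂bef = ef − bf + be,
  ∂ade = de − ae + ad.
The 15×10 boundary matrix has rank 10 and Smith normal form diag(1,1,1,1,1,1,1,1,1,2).

From H_k ≅ ker(∂_k) / im(∂_{k+1}) we obtain:

  H_0: rank C_0 − rank ∂_1 = 6 − 5 = 1, and the invariant factors of ∂_1 are all 1, so H_0 ≅ Z.
  H_1: rank ker ∂_1 − rank ∂_2 = (15 − 5) − 10 = 0, and ∂_2 has invariant factor 2 > 1, so H_1 ≅ Z/2Z.
  H_2: rank ker ∂_2 − rank ∂_3 = (10 − 10) − 0 = 0, and there is no ∂_3, so H_2 ≅ 0.

Hence the Betti numbers are b_0 = 1, b_1 = 0, b_2 = 0.

b_0 = 1, b_1 = 0, b_2 = 0.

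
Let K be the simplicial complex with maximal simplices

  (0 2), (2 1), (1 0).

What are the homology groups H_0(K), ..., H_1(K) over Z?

H_0 = Z,  H_1 = Z.

Take the total order 0 < 1 < 2 on the vertex set. Then K (dimension 1) consists of the simplices:

  0-simplices (3): [0], [1], [2]
  1-simplices (3): [0,1], [0,2], [1,2]

giving chain groups C_0 ≅ Z^3, C_1 ≅ Z^3.

Boundary ∂_1: C_1 → C_0 sends each edge [p,q] (with p < q) to q − p.
The resulting 3×3 matrix has rank 2, and its Smith normal form has invariant factors (1,1).

Reading off H_k = ker ∂_k / im ∂_{k+1}:

  H_0: rank C_0 − rank ∂_1 = 3 − 2 = 1, and the invariant factors of ∂_1 are all 1, so H_0 = Z.
  H_1: rank ker ∂_1 − rank ∂_2 = (3 − 2) − 0 = 1, and there is no ∂_2, so H_1 = Z.

(K is a triangulation of the circle S^1.)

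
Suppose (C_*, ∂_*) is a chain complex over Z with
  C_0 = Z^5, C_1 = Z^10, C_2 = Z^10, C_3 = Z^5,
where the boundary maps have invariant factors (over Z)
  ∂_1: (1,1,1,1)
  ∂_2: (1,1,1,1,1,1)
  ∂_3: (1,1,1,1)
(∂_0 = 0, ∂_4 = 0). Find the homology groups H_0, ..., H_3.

H_0: b_0 = 5 − 0 − 4 = 1; torsion from ∂_1 factors > 1: none. So H_0 = Z.
H_1: b_1 = 10 − 4 − 6 = 0; torsion from ∂_2 factors > 1: none. So H_1 = 0.
H_2: b_2 = 10 − 6 − 4 = 0; torsion from ∂_3 factors > 1: none. So H_2 = 0.
H_3: b_3 = 5 − 4 − 0 = 1; torsion from ∂_4 factors > 1: none. So H_3 = Z.

H_0 = Z,  H_1 = 0,  H_2 = 0,  H_3 = Z.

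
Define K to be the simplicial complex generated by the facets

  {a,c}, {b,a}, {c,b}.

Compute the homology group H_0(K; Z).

H_0 ≅ Z.

Order the vertices as a < b < c. Listing each simplex with vertices in this order, K has dimension 1 with simplices:

  0-simplices (3): a, b, c
  1-simplices (3): ab, ac, bc

giving chain groups C_0 ≅ Z^3, C_1 ≅ Z^3.

∂_1: C_1 → C_0 is given by ∂[p,q] = [q] − [p].
As a 3×3 matrix over Z this has rank 2, with invariant factors (1,1).

Now H_k = ker ∂_k / im ∂_{k+1}, so:

  H_0: rank C_0 − rank ∂_1 = 3 − 2 = 1, and the invariant factors of ∂_1 are all 1, so H_0 = Z.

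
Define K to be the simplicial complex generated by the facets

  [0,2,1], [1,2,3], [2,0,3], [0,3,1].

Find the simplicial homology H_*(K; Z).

Take the total order 0 < 1 < 2 < 3 on the vertex set. Then K (dimension 2) consists of the simplices:

  0-simplices (4): [0], [1], [2], [3]
  1-simplices (6): [0,1], [0,2], [0,3], [1,2], [1,3], [2,3]
  2-simplices (4): [0,1,2], [0,1,3], [0,2,3], [1,2,3]

Hence C_0 ≅ Z^4, C_1 ≅ Z^6, C_2 ≅ Z^4.

The boundary map ∂_1: C_1 → C_0 is given by ∂[p,q] = [q] − [p]. For instance
  ∂[0,2] = [2] − [0].
The 4×6 boundary matrix has rank 3 and Smith normal form diag(1,1,1).

∂_2: C_2 → C_1 sends each 2-simplex [p,q,r] to [q,r] − [p,r] + [p,q]. For instance
  ∂[0,1,3] = [1,3] − [0,3] + [0,1],
  ∂[0,2,3] = [2,3] − [0,3] + [0,2].
The resulting 6×4 matrix has rank 3, and its Smith normal form has invariant factors (1,1,1).

Reading off H_k = ker ∂_k / im ∂_{k+1}:

  H_0: rank C_0 − rank ∂_1 = 4 − 3 = 1, and the invariant factors of ∂_1 are all 1, so H_0 = Z.
  H_1: rank ker ∂_1 − rank ∂_2 = (6 − 3) − 3 = 0, and the invariant factors of ∂_2 are all 1, so H_1 = 0.
  H_2: rank ker ∂_2 − rank ∂_3 = (4 − 3) − 0 = 1, and there is no ∂_3, so H_2 = Z.

H_0 ≅ Z,  H_1 = 0,  H_2 ≅ Z.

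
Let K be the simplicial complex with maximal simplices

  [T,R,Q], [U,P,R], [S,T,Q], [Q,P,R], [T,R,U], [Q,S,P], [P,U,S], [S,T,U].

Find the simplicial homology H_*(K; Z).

Fix the vertex order P < Q < R < S < T < U and write every simplex with vertices in increasing order. Then dim K = 2 and the simplices of K are:

  0-simplices (6): P, Q, R, S, T, U
  1-simplices (12): PQ, PR, PS, PU, QR, QS, QT, RT, RU, ST, SU, TU
  2-simplices (8): PQR, PQS, PRU, PSU, QRT, QST, RTU, STU

so the chain groups are C_0 ≅ Z^6, C_1 ≅ Z^12, C_2 ≅ Z^8.

Boundary ∂_1: C_1 → C_0 is given by ∂[p,q] = [q] − [p]. For instance
  ∂QR = R − Q.
This gives a 6×12 integer matrix of rank 5; reducing to Smith normal form yields diagonal entries (1,1,1,1,1).

Boundary ∂_2: C_2 → C_1 maps a triangle to the signed sum of its edges. For instance
  ∂STU = TU − SU + ST,
  ∂QST = ST − QT + QS.
The resulting 12×8 matrix has rank 7, and its Smith normal form has invariant factors (1,1,1,1,1,1,1).

Now H_k = ker ∂_k / im ∂_{k+1}, so:

  H_0: rank C_0 − rank ∂_1 = 6 − 5 = 1, and the invariant factors of ∂_1 are all 1, so H_0 ≅ Z.
  H_1: rank ker ∂_1 − rank ∂_2 = (12 − 5) − 7 = 0, and the invariant factors of ∂_2 are all 1, so H_1 ≅ 0.
  H_2: rank ker ∂_2 − rank ∂_3 = (8 − 7) − 0 = 1, and there is no ∂_3, so H_2 ≅ Z.

(K is a triangulation of the 2-sphere S^2.)

H_0 = Z,  H_1 = 0,  H_2 = Z.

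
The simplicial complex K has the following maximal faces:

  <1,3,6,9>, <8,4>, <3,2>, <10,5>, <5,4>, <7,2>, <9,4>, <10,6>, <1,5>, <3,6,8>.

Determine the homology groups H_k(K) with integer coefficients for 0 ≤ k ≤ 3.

Take the total order 1 < 2 < 3 < 4 < 5 < 6 < 7 < 8 < 9 < 10 on the vertex set. Then K (dimension 3) consists of the simplices:

  0-simplices (10): [1], [2], [3], [4], [5], [6], [7], [8], [9], [10]
  1-simplices (16): [1,3], [1,5], [1,6], [1,9], [2,3], [2,7], [3,6], [3,8], [3,9], [4,5], [4,8], [4,9], [5,10], [6,8], [6,9], [6,10]
  2-simplices (5): [1,3,6], [1,3,9], [1,6,9], [3,6,8], [3,6,9]
  3-simplices (1): [1,3,6,9]

so the chain groups are C_0 ≅ Z^10, C_1 ≅ Z^16, C_2 ≅ Z^5, C_3 ≅ Z^1.

∂_1: C_1 → C_0 maps an edge to its endpoints' difference, ∂[p,q] = q − p. For instance
  ∂[3,9] = [9] − [3].
The resulting 10×16 matrix has rank 9, and its Smith normal form has invariant factors (1,1,1,1,1,1,1,1,1).

The boundary map ∂_2: C_2 → C_1 maps a triangle to the signed sum of its edges. For instance
  ∂[1,3,6] = [3,6] − [1,6] + [1,3],
  ∂[3,6,8] = [6,8] − [3,8] + [3,6].
This gives a 16×5 integer matrix of rank 4; reducing to Smith normal form yields diagonal entries (1,1,1,1).

The boundary map ∂_3: C_3 → C_2 sends each 3-simplex σ to the alternating sum Σ_i (−1)^i (σ with its i-th vertex removed). For instance
  ∂[1,3,6,9] = [3,6,9] − [1,6,9] + [1,3,9] − [1,3,6].
This gives a 5×1 integer matrix of rank 1; reducing to Smith normal form yields diagonal entries (1).

Now H_k = ker ∂_k / im ∂_{k+1}, so:

  H_0: rank C_0 − rank ∂_1 = 10 − 9 = 1, and the invariant factors of ∂_1 are all 1, so H_0 ≅ Z.
  H_1: rank ker ∂_1 − rank ∂_2 = (16 − 9) − 4 = 3, and the invariant factors of ∂_2 are all 1, so H_1 ≅ Z^3.
  H_2: rank ker ∂_2 − rank ∂_3 = (5 − 4) − 1 = 0, and the invariant factors of ∂_3 are all 1, so H_2 ≅ 0.
  H_3: rank ker ∂_3 − rank ∂_4 = (1 − 1) − 0 = 0, and there is no ∂_4, so H_3 ≅ 0.

H_0 = Z,  H_1 = Z^3,  H_2 = 0,  H_3 = 0.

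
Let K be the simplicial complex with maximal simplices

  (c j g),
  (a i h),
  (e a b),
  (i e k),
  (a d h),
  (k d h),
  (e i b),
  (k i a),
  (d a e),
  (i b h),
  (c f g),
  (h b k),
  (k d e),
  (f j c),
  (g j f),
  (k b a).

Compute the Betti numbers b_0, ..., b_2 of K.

We work with the vertex ordering a < b < c < d < e < f < g < h < i < j < k. The simplices of K, each written with vertices in increasing order, are:

  0-simplices (11): a, b, c, d, e, f, g, h, i, j, k
  1-simplices (24): ab, ad, ae, ah, ai, ak, be, bh, bi, bk, cf, cg, cj, de, dh, dk, ei, ek, fg, fj, gj, hi, hk, ik
  2-simplices (16): abe, abk, ade, adh, ahi, aik, bei, bhi, bhk, cfg, cfj, cgj, dek, dhk, eik, fgj

so the chain groups are C_0 ≅ Z^11, C_1 ≅ Z^24, C_2 ≅ Z^16.

∂_1: C_1 → C_0 is given by ∂[p,q] = [q] − [p]. For instance
  ∂bh = h − b.
The resulting 11×24 matrix has rank 9, and its Smith normal form has invariant factors (1,1,1,1,1,1,1,1,1).

The boundary map ∂_2: C_2 → C_1 maps a triangle to the signed sum of its edges. For instance
  ∂abk = bk − ak + ab,
  ∂ade = de − ae + ad.
This gives a 24×16 integer matrix of rank 15; reducing to Smith normal form yields diagonal entries (1,1,1,1,1,1,1,1,1,1,1,1,1,1,2).

From H_k ≅ ker(∂_k) / im(∂_{k+1}) we obtain:

  H_0: rank C_0 − rank ∂_1 = 11 − 9 = 2, and the invariant factors of ∂_1 are all 1, so H_0 ≅ Z^2.
  H_1: rank ker ∂_1 − rank ∂_2 = (24 − 9) − 15 = 0, and ∂_2 has invariant factor 2 > 1, so H_1 ≅ Z/2.
  H_2: rank ker ∂_2 − rank ∂_3 = (16 − 15) − 0 = 1, and there is no ∂_3, so H_2 ≅ Z.

Hence the Betti numbers are b_0 = 2, b_1 = 0, b_2 = 1.

b_0 = 2, b_1 = 0, b_2 = 1.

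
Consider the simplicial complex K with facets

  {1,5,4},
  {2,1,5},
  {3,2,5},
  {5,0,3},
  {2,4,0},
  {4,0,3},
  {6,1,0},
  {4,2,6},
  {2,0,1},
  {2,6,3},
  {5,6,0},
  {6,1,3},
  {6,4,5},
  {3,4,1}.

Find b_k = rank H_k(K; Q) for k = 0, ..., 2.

Take the total order 0 < 1 < 2 < 3 < 4 < 5 < 6 on the vertex set. Then K (dimension 2) consists of the simplices:

  0-simplices (7): [0], [1], [2], [3], [4], [5], [6]
  1-simplices (21): [0,1], [0,2], [0,3], [0,4], [0,5], [0,6], [1,2], [1,3], [1,4], [1,5], [1,6], [2,3], [2,4], [2,5], [2,6], [3,4], [3,5], [3,6], [4,5], [4,6], [5,6]
  2-simplices (14): [0,1,2], [0,1,6], [0,2,4], [0,3,4], [0,3,5], [0,5,6], [1,2,5], [1,3,4], [1,3,6], [1,4,5], [2,3,5], [2,3,6], [2,4,6], [4,5,6]

so the chain groups are C_0 ≅ Z^7, C_1 ≅ Z^21, C_2 ≅ Z^14.

∂_1: C_1 → C_0 maps an edge to its endpoints' difference, ∂[p,q] = q − p. For instance
  ∂[5,6] = [6] − [5].
The resulting 7×21 matrix has rank 6, and its Smith normal form has invariant factors (1,1,1,1,1,1).

The boundary map ∂_2: C_2 → C_1 sends each 2-simplex [p,q,r] to [q,r] − [p,r] + [p,q]. For instance
  ∂[0,3,5] = [3,5] − [0,5] + [0,3],
  ∂[0,1,6] = [1,6] − [0,6] + [0,1].
The resulting 21×14 matrix has rank 13, and its Smith normal form has invariant factors (1,1,1,1,1,1,1,1,1,1,1,1,1).

Now H_k = ker ∂_k / im ∂_{k+1}, so:

  H_0: rank C_0 − rank ∂_1 = 7 − 6 = 1, and the invariant factors of ∂_1 are all 1, so H_0 ≅ Z.
  H_1: rank ker ∂_1 − rank ∂_2 = (21 − 6) − 13 = 2, and the invariant factors of ∂_2 are all 1, so H_1 ≅ Z^2.
  H_2: rank ker ∂_2 − rank ∂_3 = (14 − 13) − 0 = 1, and there is no ∂_3, so H_2 ≅ Z.

As a check, the Euler characteristic is 7 − 21 + 14 = 0, which agrees with 1 − 2 + 1 = 0.
(K is a triangulation of the torus T^2.)

Hence the Betti numbers are b_0 = 1, b_1 = 2, b_2 = 1.

b_0 = 1, b_1 = 2, b_2 = 1.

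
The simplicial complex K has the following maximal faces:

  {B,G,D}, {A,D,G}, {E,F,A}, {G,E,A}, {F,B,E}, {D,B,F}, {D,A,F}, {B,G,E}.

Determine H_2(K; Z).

H_2 = Z.

We work with the vertex ordering A < B < D < E < F < G. The simplices of K, each written with vertices in increasing order, are:

  0-simplices (6): A, B, D, E, F, G
  1-simplices (12): AD, AE, AF, AG, BD, BE, BF, BG, DF, DG, EF, EG
  2-simplices (8): ADF, ADG, AEF, AEG, BDF, BDG, BEF, BEG

giving chain groups C_0 ≅ Z^6, C_1 ≅ Z^12, C_2 ≅ Z^8.

The boundary map ∂_1: C_1 → C_0 is given by ∂[p,q] = [q] − [p]. For instance
  ∂BE = E − B.
The 6×12 boundary matrix has rank 5 and Smith normal form diag(1,1,1,1,1).

The boundary map ∂_2: C_2 → C_1 acts by ∂[p,q,r] = [q,r] − [p,r] + [p,q]. For instance
  ∂BEG = EG − BG + BE,
  ∂BDF = DF − BF + BD.
This gives a 12×8 integer matrix of rank 7; reducing to Smith normal form yields diagonal entries (1,1,1,1,1,1,1).

Reading off H_k = ker ∂_k / im ∂_{k+1}:

  H_2: rank ker ∂_2 − rank ∂_3 = (8 − 7) − 0 = 1, and there is no ∂_3, so H_2 ≅ Z.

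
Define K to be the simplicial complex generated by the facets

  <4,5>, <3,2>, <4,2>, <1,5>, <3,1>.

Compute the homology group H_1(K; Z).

H_1 = Z.

K has 5 vertices, 5 edges.
rank ∂_1 = 4, rank ∂_2 = 0 ⇒ b_1 = 5 − 4 − 0 = 1. So H_1 ≅ Z.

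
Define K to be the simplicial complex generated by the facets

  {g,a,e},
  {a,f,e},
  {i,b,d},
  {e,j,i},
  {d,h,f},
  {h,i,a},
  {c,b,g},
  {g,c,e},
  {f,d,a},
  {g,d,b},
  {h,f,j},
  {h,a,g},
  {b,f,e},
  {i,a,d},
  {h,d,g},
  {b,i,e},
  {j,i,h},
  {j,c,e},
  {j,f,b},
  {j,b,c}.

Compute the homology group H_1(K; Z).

Order the vertices as a < b < c < d < e < f < g < h < i < j. Listing each simplex with vertices in this order, K has dimension 2 with simplices:

  0-simplices (10): a, b, c, d, e, f, g, h, i, j
  1-simplices (30): ad, ae, af, ag, ah, ai, bc, bd, be, bf, bg, bi, bj, ce, cg, cj, df, dg, dh, di, ef, eg, ei, ej, fh, fj, gh, hi, hj, ij
  2-simplices (20): adf, adi, aef, aeg, agh, ahi, bcg, bcj, bdg, bdi, bef, bei, bfj, ceg, cej, dfh, dgh, eij, fhj, hij

so the chain groups are C_0 ≅ Z^10, C_1 ≅ Z^30, C_2 ≅ Z^20.

The boundary map ∂_1: C_1 → C_0 maps an edge to its endpoints' difference, ∂[p,q] = q − p.
The 10×30 boundary matrix has rank 9 and Smith normal form diag(1,1,1,1,1,1,1,1,1).

∂_2: C_2 → C_1 maps a triangle to the signed sum of its edges. For instance
  ∂cej = ej − cj + ce,
  ∂bei = ei − bi + be.
As a 30×20 matrix over Z this has rank 20, with invariant factors (1,1,1,1,1,1,1,1,1,1,1,1,1,1,1,1,1,1,1,2).

From H_k ≅ ker(∂_k) / im(∂_{k+1}) we obtain:

  H_1: rank ker ∂_1 − rank ∂_2 = (30 − 9) − 20 = 1, and ∂_2 has invariant factor 2 > 1, so H_1 = Z ⊕ Z/2.

H_1 = Z ⊕ Z/2.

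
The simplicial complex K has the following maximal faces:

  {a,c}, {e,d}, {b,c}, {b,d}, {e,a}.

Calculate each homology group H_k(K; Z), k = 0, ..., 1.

H_0 = Z,  H_1 = Z.

K has 5 vertices, 5 edges.
rank ∂_0 = 0, rank ∂_1 = 4 ⇒ b_0 = 5 − 0 − 4 = 1; all invariant factors of ∂_1 are 1 so no torsion. So H_0 ≅ Z.
rank ∂_1 = 4, rank ∂_2 = 0 ⇒ b_1 = 5 − 4 − 0 = 1. So H_1 ≅ Z.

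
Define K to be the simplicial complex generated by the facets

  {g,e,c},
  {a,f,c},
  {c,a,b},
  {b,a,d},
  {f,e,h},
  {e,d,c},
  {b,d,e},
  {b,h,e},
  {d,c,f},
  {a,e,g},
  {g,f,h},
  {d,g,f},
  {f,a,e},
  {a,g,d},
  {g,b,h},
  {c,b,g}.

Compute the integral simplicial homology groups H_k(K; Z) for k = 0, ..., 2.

K has 8 vertices, 24 edges, 16 triangles.
rank ∂_0 = 0, rank ∂_1 = 7 ⇒ b_0 = 8 − 0 − 7 = 1; all invariant factors of ∂_1 are 1 so no torsion. So H_0 = Z.
rank ∂_1 = 7, rank ∂_2 = 15 ⇒ b_1 = 24 − 7 − 15 = 2; all invariant factors of ∂_2 are 1 so no torsion. So H_1 = Z^2.
rank ∂_2 = 15, rank ∂_3 = 0 ⇒ b_2 = 16 − 15 − 0 = 1. So H_2 = Z.

H_0 ≅ Z,  H_1 ≅ Z^2,  H_2 ≅ Z.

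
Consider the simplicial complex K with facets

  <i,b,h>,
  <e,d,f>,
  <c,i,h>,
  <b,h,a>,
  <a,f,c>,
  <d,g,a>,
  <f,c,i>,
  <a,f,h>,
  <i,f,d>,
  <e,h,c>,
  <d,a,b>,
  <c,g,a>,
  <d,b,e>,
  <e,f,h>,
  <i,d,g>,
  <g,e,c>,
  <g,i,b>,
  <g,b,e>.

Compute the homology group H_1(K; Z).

H_1 ≅ Z ⊕ Z/2Z.

We work with the vertex ordering a < b < c < d < e < f < g < h < i. The simplices of K, each written with vertices in increasing order, are:

  0-simplices (9): a, b, c, d, e, f, g, h, i
  1-simplices (27): ab, ac, ad, af, ag, ah, bd, be, bg, bh, bi, ce, cf, cg, ch, ci, de, df, dg, di, ef, eg, eh, fh, fi, gi, hi
  2-simplices (18): abd, abh, acf, acg, adg, afh, bde, beg, bgi, bhi, ceg, ceh, cfi, chi, def, dfi, dgi, efh

so the chain groups are C_0 ≅ Z^9, C_1 ≅ Z^27, C_2 ≅ Z^18.

The boundary map ∂_1: C_1 → C_0 sends each edge [p,q] (with p < q) to q − p. For instance
  ∂bh = h − b.
The resulting 9×27 matrix has rank 8, and its Smith normal form has invariant factors (1,1,1,1,1,1,1,1).

∂_2: C_2 → C_1 maps a triangle to the signed sum of its edges. For instance
  ∂abd = bd − ad + ab,
  ∂def = ef − df + de.
As a 27×18 matrix over Z this has rank 18, with invariant factors (1,1,1,1,1,1,1,1,1,1,1,1,1,1,1,1,1,2).

From H_k ≅ ker(∂_k) / im(∂_{k+1}) we obtain:

  H_1: rank ker ∂_1 − rank ∂_2 = (27 − 8) − 18 = 1, and ∂_2 has invariant factor 2 > 1, so H_1 = Z ⊕ Z/2Z.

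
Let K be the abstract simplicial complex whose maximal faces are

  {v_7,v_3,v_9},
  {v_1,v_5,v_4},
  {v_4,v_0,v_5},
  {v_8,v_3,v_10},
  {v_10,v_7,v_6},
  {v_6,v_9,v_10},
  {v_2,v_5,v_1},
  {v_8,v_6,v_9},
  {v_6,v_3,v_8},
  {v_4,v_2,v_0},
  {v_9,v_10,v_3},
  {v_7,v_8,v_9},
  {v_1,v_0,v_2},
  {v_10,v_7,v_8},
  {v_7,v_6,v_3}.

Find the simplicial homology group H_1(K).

H_1 = Z ⊕ Z/2Z.

We work with the vertex ordering v_0 < v_1 < v_2 < v_3 < v_4 < v_5 < v_6 < v_7 < v_8 < v_9 < v_10. The simplices of K, each written with vertices in increasing order, are:

  0-simplices (11): [v_0], [v_1], [v_2], [v_3], [v_4], [v_5], [v_6], [v_7], [v_8], [v_9], [v_10]
  1-simplices (25): (25 of them)
  2-simplices (15): (15 of them)

giving chain groups C_0 ≅ Z^11, C_1 ≅ Z^25, C_2 ≅ Z^15.

Boundary ∂_1: C_1 → C_0 is given by ∂[p,q] = [q] − [p]. For instance
  ∂[v_2,v_4] = [v_4] − [v_2].
The resulting 11×25 matrix has rank 9, and its Smith normal form has invariant factors (1,1,1,1,1,1,1,1,1).

∂_2: C_2 → C_1 sends each 2-simplex [p,q,r] to [q,r] − [p,r] + [p,q]. For instance
  ∂[v_3,v_9,v_10] = [v_9,v_10] − [v_3,v_10] + [v_3,v_9],
  ∂[v_7,v_8,v_9] = [v_8,v_9] − [v_7,v_9] + [v_7,v_8].
The 25×15 boundary matrix has rank 15 and Smith normal form diag(1,1,1,1,1,1,1,1,1,1,1,1,1,1,2).

Reading off H_k = ker ∂_k / im ∂_{k+1}:

  H_1: rank ker ∂_1 − rank ∂_2 = (25 − 9) − 15 = 1, and ∂_2 has invariant factor 2 > 1, so H_1 ≅ Z ⊕ Z/2Z.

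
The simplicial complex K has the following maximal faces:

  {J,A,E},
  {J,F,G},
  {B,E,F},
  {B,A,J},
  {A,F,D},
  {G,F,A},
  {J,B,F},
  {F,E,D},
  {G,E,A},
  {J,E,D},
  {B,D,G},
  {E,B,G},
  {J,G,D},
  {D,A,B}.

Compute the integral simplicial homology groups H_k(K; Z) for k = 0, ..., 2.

Order the vertices as A < B < D < E < F < G < J. Listing each simplex with vertices in this order, K has dimension 2 with simplices:

  0-simplices (7): A, B, D, E, F, G, J
  1-simplices (21): AB, AD, AE, AF, AG, AJ, BD, BE, BF, BG, BJ, DE, DF, DG, DJ, EF, EG, EJ, FG, FJ, GJ
  2-simplices (14): ABD, ABJ, ADF, AEG, AEJ, AFG, BDG, BEF, BEG, BFJ, DEF, DEJ, DGJ, FGJ

so the chain groups are C_0 ≅ Z^7, C_1 ≅ Z^21, C_2 ≅ Z^14.

∂_1: C_1 → C_0 sends each edge [p,q] (with p < q) to q − p.
The 7×21 boundary matrix has rank 6 and Smith normal form diag(1,1,1,1,1,1).

The boundary map ∂_2: C_2 → C_1 maps a triangle to the signed sum of its edges. For instance
  ∂FGJ = GJ − FJ + FG,
  ∂ABD = BD − AD + AB.
This gives a 21×14 integer matrix of rank 13; reducing to Smith normal form yields diagonal entries (1,1,1,1,1,1,1,1,1,1,1,1,1).

Reading off H_k = ker ∂_k / im ∂_{k+1}:

  H_0: rank C_0 − rank ∂_1 = 7 − 6 = 1, and the invariant factors of ∂_1 are all 1, so H_0 = Z.
  H_1: rank ker ∂_1 − rank ∂_2 = (21 − 6) − 13 = 2, and the invariant factors of ∂_2 are all 1, so H_1 = Z^2.
  H_2: rank ker ∂_2 − rank ∂_3 = (14 − 13) − 0 = 1, and there is no ∂_3, so H_2 = Z.

H_0 = Z,  H_1 = Z^2,  H_2 = Z.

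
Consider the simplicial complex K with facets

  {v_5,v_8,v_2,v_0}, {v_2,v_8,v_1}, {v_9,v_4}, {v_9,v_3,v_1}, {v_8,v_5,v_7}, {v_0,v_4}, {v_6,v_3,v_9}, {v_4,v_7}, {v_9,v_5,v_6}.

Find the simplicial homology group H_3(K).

K has 10 vertices, 20 edges, 9 triangles, 1 3-simplex.
rank ∂_3 = 1, rank ∂_4 = 0 ⇒ b_3 = 1 − 1 − 0 = 0. So H_3 ≅ 0.

H_3 = 0.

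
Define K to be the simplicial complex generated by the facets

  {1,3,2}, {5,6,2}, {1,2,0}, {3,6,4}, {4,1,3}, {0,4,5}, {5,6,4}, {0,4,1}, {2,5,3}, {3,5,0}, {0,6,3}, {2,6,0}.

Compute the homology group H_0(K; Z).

Fix the vertex order 0 < 1 < 2 < 3 < 4 < 5 < 6 and write every simplex with vertices in increasing order. Then dim K = 2 and the simplices of K are:

  0-simplices (7): [0], [1], [2], [3], [4], [5], [6]
  1-simplices (18): [0,1], [0,2], [0,3], [0,4], [0,5], [0,6], [1,2], [1,3], [1,4], [2,3], [2,5], [2,6], [3,4], [3,5], [3,6], [4,5], [4,6], [5,6]
  2-simplices (12): [0,1,2], [0,1,4], [0,2,6], [0,3,5], [0,3,6], [0,4,5], [1,2,3], [1,3,4], [2,3,5], [2,5,6], [3,4,6], [4,5,6]

Hence C_0 ≅ Z^7, C_1 ≅ Z^18, C_2 ≅ Z^12.

Boundary ∂_1: C_1 → C_0 sends each edge [p,q] (with p < q) to q − p. For instance
  ∂[2,5] = [5] − [2].
The resulting 7×18 matrix has rank 6, and its Smith normal form has invariant factors (1,1,1,1,1,1).

The boundary map ∂_2: C_2 → C_1 acts by ∂[p,q,r] = [q,r] − [p,r] + [p,q]. For instance
  ∂[2,5,6] = [5,6] − [2,6] + [2,5],
  ∂[0,3,5] = [3,5] − [0,5] + [0,3].
The 18×12 boundary matrix has rank 12 and Smith normal form diag(1,1,1,1,1,1,1,1,1,1,1,2).

Computing H_k = (kernel of ∂_k) / (image of ∂_{k+1}):

  H_0: rank C_0 − rank ∂_1 = 7 − 6 = 1, and the invariant factors of ∂_1 are all 1, so H_0 ≅ Z.

H_0 ≅ Z.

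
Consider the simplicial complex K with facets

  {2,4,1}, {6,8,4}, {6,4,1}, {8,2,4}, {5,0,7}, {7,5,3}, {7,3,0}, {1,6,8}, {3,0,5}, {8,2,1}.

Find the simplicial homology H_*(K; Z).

Take the total order 0 < 1 < 2 < 3 < 4 < 5 < 6 < 7 < 8 on the vertex set. Then K (dimension 2) consists of the simplices:

  0-simplices (9): [0], [1], [2], [3], [4], [5], [6], [7], [8]
  1-simplices (15): [0,3], [0,5], [0,7], [1,2], [1,4], [1,6], [1,8], [2,4], [2,8], [3,5], [3,7], [4,6], [4,8], [5,7], [6,8]
  2-simplices (10): [0,3,5], [0,3,7], [0,5,7], [1,2,4], [1,2,8], [1,4,6], [1,6,8], [2,4,8], [3,5,7], [4,6,8]

Hence C_0 ≅ Z^9, C_1 ≅ Z^15, C_2 ≅ Z^10.

∂_1: C_1 → C_0 maps an edge to its endpoints' difference, ∂[p,q] = q − p. For instance
  ∂[3,5] = [5] − [3].
The 9×15 boundary matrix has rank 7 and Smith normal form diag(1,1,1,1,1,1,1).

The boundary map ∂_2: C_2 → C_1 maps a triangle to the signed sum of its edges. For instance
  ∂[3,5,7] = [5,7] − [3,7] + [3,5],
  ∂[0,5,7] = [5,7] − [0,7] + [0,5].
The 15×10 boundary matrix has rank 8 and Smith normal form diag(1,1,1,1,1,1,1,1).

Reading off H_k = ker ∂_k / im ∂_{k+1}:

  H_0: rank C_0 − rank ∂_1 = 9 − 7 = 2, and the invariant factors of ∂_1 are all 1, so H_0 ≅ Z^2.
  H_1: rank ker ∂_1 − rank ∂_2 = (15 − 7) − 8 = 0, and the invariant factors of ∂_2 are all 1, so H_1 ≅ 0.
  H_2: rank ker ∂_2 − rank ∂_3 = (10 − 8) − 0 = 2, and there is no ∂_3, so H_2 ≅ Z^2.

(K is a triangulation of the disjoint union of the 2-sphere S^2 and the 2-sphere S^2.)

H_0 = Z^2,  H_1 = 0,  H_2 = Z^2.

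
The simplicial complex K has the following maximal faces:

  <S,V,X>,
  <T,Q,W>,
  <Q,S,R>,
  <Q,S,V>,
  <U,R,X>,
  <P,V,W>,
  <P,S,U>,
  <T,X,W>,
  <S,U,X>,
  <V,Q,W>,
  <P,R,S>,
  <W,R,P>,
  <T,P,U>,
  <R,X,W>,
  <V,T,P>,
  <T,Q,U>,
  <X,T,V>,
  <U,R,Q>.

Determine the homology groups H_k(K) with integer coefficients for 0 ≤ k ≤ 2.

H_0 ≅ Z,  H_1 ≅ Z ⊕ Z/2,  H_2 = 0.

Take the total order P < Q < R < S < T < U < V < W < X on the vertex set. Then K (dimension 2) consists of the simplices:

  0-simplices (9): P, Q, R, S, T, U, V, W, X
  1-simplices (27): PR, PS, PT, PU, PV, PW, QR, QS, QT, QU, QV, QW, RS, RU, RW, RX, SU, SV, SX, TU, TV, TW, TX, UX, VW, VX, WX
  2-simplices (18): PRS, PRW, PSU, PTU, PTV, PVW, QRS, QRU, QSV, QTU, QTW, QVW, RUX, RWX, SUX, SVX, TVX, TWX

Hence C_0 ≅ Z^9, C_1 ≅ Z^27, C_2 ≅ Z^18.

The boundary map ∂_1: C_1 → C_0 sends each edge [p,q] (with p < q) to q − p.
The resulting 9×27 matrix has rank 8, and its Smith normal form has invariant factors (1,1,1,1,1,1,1,1).

Boundary ∂_2: C_2 → C_1 sends each 2-simplex [p,q,r] to [q,r] − [p,r] + [p,q]. For instance
  ∂SUX = UX − SX + SU,
  ∂QTU = TU − QU + QT.
The 27×18 boundary matrix has rank 18 and Smith normal form diag(1,1,1,1,1,1,1,1,1,1,1,1,1,1,1,1,1,2).

Reading off H_k = ker ∂_k / im ∂_{k+1}:

  H_0: rank C_0 − rank ∂_1 = 9 − 8 = 1, and the invariant factors of ∂_1 are all 1, so H_0 ≅ Z.
  H_1: rank ker ∂_1 − rank ∂_2 = (27 − 8) − 18 = 1, and ∂_2 has invariant factor 2 > 1, so H_1 ≅ Z ⊕ Z/2.
  H_2: rank ker ∂_2 − rank ∂_3 = (18 − 18) − 0 = 0, and there is no ∂_3, so H_2 ≅ 0.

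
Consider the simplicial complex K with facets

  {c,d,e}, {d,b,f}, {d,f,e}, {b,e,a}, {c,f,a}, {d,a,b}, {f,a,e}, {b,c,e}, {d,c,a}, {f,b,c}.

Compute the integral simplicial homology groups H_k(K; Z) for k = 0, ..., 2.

Fix the vertex order a < b < c < d < e < f and write every simplex with vertices in increasing order. Then dim K = 2 and the simplices of K are:

  0-simplices (6): a, b, c, d, e, f
  1-simplices (15): ab, ac, ad, ae, af, bc, bd, be, bf, cd, ce, cf, de, df, ef
  2-simplices (10): abd, abe, acd, acf, aef, bce, bcf, bdf, cde, def

so the chain groups are C_0 ≅ Z^6, C_1 ≅ Z^15, C_2 ≅ Z^10.

Boundary ∂_1: C_1 → C_0 is given by ∂[p,q] = [q] − [p]. For instance
  ∂df = f − d.
As a 6×15 matrix over Z this has rank 5, with invariant factors (1,1,1,1,1).

Boundary ∂_2: C_2 → C_1 acts by ∂[p,q,r] = [q,r] − [p,r] + [p,q]. For instance
  ∂acd = cd − ad + ac,
  ∂abe = be − ae + ab.
This gives a 15×10 integer matrix of rank 10; reducing to Smith normal form yields diagonal entries (1,1,1,1,1,1,1,1,1,2).

From H_k ≅ ker(∂_k) / im(∂_{k+1}) we obtain:

  H_0: rank C_0 − rank ∂_1 = 6 − 5 = 1, and the invariant factors of ∂_1 are all 1, so H_0 ≅ Z.
  H_1: rank ker ∂_1 − rank ∂_2 = (15 − 5) − 10 = 0, and ∂_2 has invariant factor 2 > 1, so H_1 ≅ Z/2Z.
  H_2: rank ker ∂_2 − rank ∂_3 = (10 − 10) − 0 = 0, and there is no ∂_3, so H_2 ≅ 0.

H_0 = Z,  H_1 = Z/2Z,  H_2 = 0.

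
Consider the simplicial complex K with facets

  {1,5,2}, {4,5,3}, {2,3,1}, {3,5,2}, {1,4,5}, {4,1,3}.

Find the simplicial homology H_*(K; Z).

Order the vertices as 1 < 2 < 3 < 4 < 5. Listing each simplex with vertices in this order, K has dimension 2 with simplices:

  0-simplices (5): [1], [2], [3], [4], [5]
  1-simplices (9): [1,2], [1,3], [1,4], [1,5], [2,3], [2,5], [3,4], [3,5], [4,5]
  2-simplices (6): [1,2,3], [1,2,5], [1,3,4], [1,4,5], [2,3,5], [3,4,5]

so the chain groups are C_0 ≅ Z^5, C_1 ≅ Z^9, C_2 ≅ Z^6.

Boundary ∂_1: C_1 → C_0 sends each edge [p,q] (with p < q) to q − p.
The 5×9 boundary matrix has rank 4 and Smith normal form diag(1,1,1,1).

Boundary ∂_2: C_2 → C_1 acts by ∂[p,q,r] = [q,r] − [p,r] + [p,q]. For instance
  ∂[2,3,5] = [3,5] − [2,5] + [2,3],
  ∂[1,2,3] = [2,3] − [1,3] + [1,2].
The 9×6 boundary matrix has rank 5 and Smith normal form diag(1,1,1,1,1).

Reading off H_k = ker ∂_k / im ∂_{k+1}:

  H_0: rank C_0 − rank ∂_1 = 5 − 4 = 1, and the invariant factors of ∂_1 are all 1, so H_0 = Z.
  H_1: rank ker ∂_1 − rank ∂_2 = (9 − 4) − 5 = 0, and the invariant factors of ∂_2 are all 1, so H_1 = 0.
  H_2: rank ker ∂_2 − rank ∂_3 = (6 − 5) − 0 = 1, and there is no ∂_3, so H_2 = Z.

As a check, the Euler characteristic is 5 − 9 + 6 = 2, which agrees with 1 − 0 + 1 = 2.

H_0 = Z,  H_1 = 0,  H_2 = Z.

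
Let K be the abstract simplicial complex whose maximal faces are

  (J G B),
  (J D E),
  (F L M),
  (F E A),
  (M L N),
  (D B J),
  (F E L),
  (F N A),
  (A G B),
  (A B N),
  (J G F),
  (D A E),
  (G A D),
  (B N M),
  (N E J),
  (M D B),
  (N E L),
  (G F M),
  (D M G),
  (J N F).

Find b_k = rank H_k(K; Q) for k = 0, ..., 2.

K has 10 vertices, 30 edges, 20 triangles.
rank ∂_0 = 0, rank ∂_1 = 9 ⇒ b_0 = 10 − 0 − 9 = 1; all invariant factors of ∂_1 are 1 so no torsion. So H_0 = Z.
rank ∂_1 = 9, rank ∂_2 = 20 ⇒ b_1 = 30 − 9 − 20 = 1; ∂_2 has invariant factor(s) [2] giving torsion. So H_1 = Z ⊕ Z/2.
rank ∂_2 = 20, rank ∂_3 = 0 ⇒ b_2 = 20 − 20 − 0 = 0. So H_2 = 0.

b_0 = 1, b_1 = 1, b_2 = 0.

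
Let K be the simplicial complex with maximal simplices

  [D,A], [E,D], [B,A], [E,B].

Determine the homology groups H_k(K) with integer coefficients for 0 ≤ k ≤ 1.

Fix the vertex order A < B < D < E and write every simplex with vertices in increasing order. Then dim K = 1 and the simplices of K are:

  0-simplices (4): A, B, D, E
  1-simplices (4): AB, AD, BE, DE

giving chain groups C_0 ≅ Z^4, C_1 ≅ Z^4.

The boundary map ∂_1: C_1 → C_0 maps an edge to its endpoints' difference, ∂[p,q] = q − p. For instance
  ∂BE = E − B.
As a 4×4 matrix over Z this has rank 3, with invariant factors (1,1,1).

Now H_k = ker ∂_k / im ∂_{k+1}, so:

  H_0: rank C_0 − rank ∂_1 = 4 − 3 = 1, and the invariant factors of ∂_1 are all 1, so H_0 ≅ Z.
  H_1: rank ker ∂_1 − rank ∂_2 = (4 − 3) − 0 = 1, and there is no ∂_2, so H_1 ≅ Z.

H_0 ≅ Z,  H_1 ≅ Z.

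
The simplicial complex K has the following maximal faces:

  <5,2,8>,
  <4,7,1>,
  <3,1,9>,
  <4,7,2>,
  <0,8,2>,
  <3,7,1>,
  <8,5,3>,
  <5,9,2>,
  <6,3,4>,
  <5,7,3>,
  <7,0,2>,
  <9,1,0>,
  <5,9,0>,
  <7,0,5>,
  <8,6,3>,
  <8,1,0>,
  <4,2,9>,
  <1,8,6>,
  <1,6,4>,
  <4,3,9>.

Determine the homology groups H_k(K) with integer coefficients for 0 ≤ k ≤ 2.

H_0 ≅ Z,  H_1 ≅ Z ⊕ Z/2,  H_2 = 0.

Take the total order 0 < 1 < 2 < 3 < 4 < 5 < 6 < 7 < 8 < 9 on the vertex set. Then K (dimension 2) consists of the simplices:

  0-simplices (10): [0], [1], [2], [3], [4], [5], [6], [7], [8], [9]
  1-simplices (30): (30 of them)
  2-simplices (20): (20 of them)

Hence C_0 ≅ Z^10, C_1 ≅ Z^30, C_2 ≅ Z^20.

The boundary map ∂_1: C_1 → C_0 maps an edge to its endpoints' difference, ∂[p,q] = q − p. For instance
  ∂[2,5] = [5] − [2].
The resulting 10×30 matrix has rank 9, and its Smith normal form has invariant factors (1,1,1,1,1,1,1,1,1).

∂_2: C_2 → C_1 sends each 2-simplex [p,q,r] to [q,r] − [p,r] + [p,q]. For instance
  ∂[2,5,9] = [5,9] − [2,9] + [2,5],
  ∂[0,5,9] = [5,9] − [0,9] + [0,5].
As a 30×20 matrix over Z this has rank 20, with invariant factors (1,1,1,1,1,1,1,1,1,1,1,1,1,1,1,1,1,1,1,2).

Reading off H_k = ker ∂_k / im ∂_{k+1}:

  H_0: rank C_0 − rank ∂_1 = 10 − 9 = 1, and the invariant factors of ∂_1 are all 1, so H_0 = Z.
  H_1: rank ker ∂_1 − rank ∂_2 = (30 − 9) − 20 = 1, and ∂_2 has invariant factor 2 > 1, so H_1 = Z ⊕ Z/2.
  H_2: rank ker ∂_2 − rank ∂_3 = (20 − 20) − 0 = 0, and there is no ∂_3, so H_2 = 0.

As a check, the Euler characteristic is 10 − 30 + 20 = 0, which agrees with 1 − 1 + 0 = 0.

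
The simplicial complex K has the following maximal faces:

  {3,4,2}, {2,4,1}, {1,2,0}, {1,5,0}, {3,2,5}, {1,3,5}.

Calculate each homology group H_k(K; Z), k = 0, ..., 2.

H_0 = Z,  H_1 = Z,  H_2 = 0.

Order the vertices as 0 < 1 < 2 < 3 < 4 < 5. Listing each simplex with vertices in this order, K has dimension 2 with simplices:

  0-simplices (6): [0], [1], [2], [3], [4], [5]
  1-simplices (12): [0,1], [0,2], [0,5], [1,2], [1,3], [1,4], [1,5], [2,3], [2,4], [2,5], [3,4], [3,5]
  2-simplices (6): [0,1,2], [0,1,5], [1,2,4], [1,3,5], [2,3,4], [2,3,5]

giving chain groups C_0 ≅ Z^6, C_1 ≅ Z^12, C_2 ≅ Z^6.

The boundary map ∂_1: C_1 → C_0 sends each edge [p,q] (with p < q) to q − p.
This gives a 6×12 integer matrix of rank 5; reducing to Smith normal form yields diagonal entries (1,1,1,1,1).

The boundary map ∂_2: C_2 → C_1 acts by ∂[p,q,r] = [q,r] − [p,r] + [p,q]. For instance
  ∂[0,1,2] = [1,2] − [0,2] + [0,1],
  ∂[1,3,5] = [3,5] − [1,5] + [1,3].
As a 12×6 matrix over Z this has rank 6, with invariant factors (1,1,1,1,1,1).

Reading off H_k = ker ∂_k / im ∂_{k+1}:

  H_0: rank C_0 − rank ∂_1 = 6 − 5 = 1, and the invariant factors of ∂_1 are all 1, so H_0 ≅ Z.
  H_1: rank ker ∂_1 − rank ∂_2 = (12 − 5) − 6 = 1, and the invariant factors of ∂_2 are all 1, so H_1 ≅ Z.
  H_2: rank ker ∂_2 − rank ∂_3 = (6 − 6) − 0 = 0, and there is no ∂_3, so H_2 ≅ 0.

(K is a triangulation of the cylinder S^1 x I.)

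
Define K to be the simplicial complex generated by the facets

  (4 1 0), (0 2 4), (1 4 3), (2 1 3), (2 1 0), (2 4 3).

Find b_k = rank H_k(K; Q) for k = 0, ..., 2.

b_0 = 1, b_1 = 0, b_2 = 1.

K has 5 vertices, 9 edges, 6 triangles.
rank ∂_0 = 0, rank ∂_1 = 4 ⇒ b_0 = 5 − 0 − 4 = 1; all invariant factors of ∂_1 are 1 so no torsion. So H_0 ≅ Z.
rank ∂_1 = 4, rank ∂_2 = 5 ⇒ b_1 = 9 − 4 − 5 = 0; all invariant factors of ∂_2 are 1 so no torsion. So H_1 ≅ 0.
rank ∂_2 = 5, rank ∂_3 = 0 ⇒ b_2 = 6 − 5 − 0 = 1. So H_2 ≅ Z.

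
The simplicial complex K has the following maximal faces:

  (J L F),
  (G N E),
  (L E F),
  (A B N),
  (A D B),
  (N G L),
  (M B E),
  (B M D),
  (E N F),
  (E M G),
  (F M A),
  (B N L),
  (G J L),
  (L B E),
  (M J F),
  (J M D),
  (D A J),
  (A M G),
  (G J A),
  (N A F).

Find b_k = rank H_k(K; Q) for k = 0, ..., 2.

Fix the vertex order A < B < D < E < F < G < J < L < M < N and write every simplex with vertices in increasing order. Then dim K = 2 and the simplices of K are:

  0-simplices (10): A, B, D, E, F, G, J, L, M, N
  1-simplices (30): AB, AD, AF, AG, AJ, AM, AN, BD, BE, BL, BM, BN, DJ, DM, EF, EG, EL, EM, EN, FJ, FL, FM, FN, GJ, GL, GM, GN, JL, JM, LN
  2-simplices (20): ABD, ABN, ADJ, AFM, AFN, AGJ, AGM, BDM, BEL, BEM, BLN, DJM, EFL, EFN, EGM, EGN, FJL, FJM, GJL, GLN

Hence C_0 ≅ Z^10, C_1 ≅ Z^30, C_2 ≅ Z^20.

Boundary ∂_1: C_1 → C_0 sends each edge [p,q] (with p < q) to q − p.
The resulting 10×30 matrix has rank 9, and its Smith normal form has invariant factors (1,1,1,1,1,1,1,1,1).

∂_2: C_2 → C_1 acts by ∂[p,q,r] = [q,r] − [p,r] + [p,q]. For instance
  ∂EGN = GN − EN + EG,
  ∂BDM = DM − BM + BD.
As a 30×20 matrix over Z this has rank 20, with invariant factors (1,1,1,1,1,1,1,1,1,1,1,1,1,1,1,1,1,1,1,2).

Now H_k = ker ∂_k / im ∂_{k+1}, so:

  H_0: rank C_0 − rank ∂_1 = 10 − 9 = 1, and the invariant factors of ∂_1 are all 1, so H_0 = Z.
  H_1: rank ker ∂_1 − rank ∂_2 = (30 − 9) − 20 = 1, and ∂_2 has invariant factor 2 > 1, so H_1 = Z ⊕ Z/2.
  H_2: rank ker ∂_2 − rank ∂_3 = (20 − 20) − 0 = 0, and there is no ∂_3, so H_2 = 0.

As a check, the Euler characteristic is 10 − 30 + 20 = 0, which agrees with 1 − 1 + 0 = 0.

Hence the Betti numbers are b_0 = 1, b_1 = 1, b_2 = 0.

b_0 = 1, b_1 = 1, b_2 = 0.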